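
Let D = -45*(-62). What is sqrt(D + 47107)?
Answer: sqrt(49897) ≈ 223.38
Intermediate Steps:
D = 2790
sqrt(D + 47107) = sqrt(2790 + 47107) = sqrt(49897)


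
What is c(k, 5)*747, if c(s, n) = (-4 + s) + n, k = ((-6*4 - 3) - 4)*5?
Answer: -115038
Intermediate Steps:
k = -155 (k = ((-3*8 - 3) - 4)*5 = ((-24 - 3) - 4)*5 = (-27 - 4)*5 = -31*5 = -155)
c(s, n) = -4 + n + s
c(k, 5)*747 = (-4 + 5 - 155)*747 = -154*747 = -115038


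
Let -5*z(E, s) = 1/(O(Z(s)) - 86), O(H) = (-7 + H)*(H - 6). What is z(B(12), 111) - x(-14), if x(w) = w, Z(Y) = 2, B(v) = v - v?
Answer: 4621/330 ≈ 14.003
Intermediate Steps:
B(v) = 0
O(H) = (-7 + H)*(-6 + H)
z(E, s) = 1/330 (z(E, s) = -1/(5*((42 + 2**2 - 13*2) - 86)) = -1/(5*((42 + 4 - 26) - 86)) = -1/(5*(20 - 86)) = -1/5/(-66) = -1/5*(-1/66) = 1/330)
z(B(12), 111) - x(-14) = 1/330 - 1*(-14) = 1/330 + 14 = 4621/330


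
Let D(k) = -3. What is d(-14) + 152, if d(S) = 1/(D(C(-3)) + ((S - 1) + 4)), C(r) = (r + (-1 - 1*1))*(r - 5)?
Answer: 2127/14 ≈ 151.93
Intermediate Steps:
C(r) = (-5 + r)*(-2 + r) (C(r) = (r + (-1 - 1))*(-5 + r) = (r - 2)*(-5 + r) = (-2 + r)*(-5 + r) = (-5 + r)*(-2 + r))
d(S) = 1/S (d(S) = 1/(-3 + ((S - 1) + 4)) = 1/(-3 + ((-1 + S) + 4)) = 1/(-3 + (3 + S)) = 1/S)
d(-14) + 152 = 1/(-14) + 152 = -1/14 + 152 = 2127/14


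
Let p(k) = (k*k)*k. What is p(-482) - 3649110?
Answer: -115629278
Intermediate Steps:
p(k) = k³ (p(k) = k²*k = k³)
p(-482) - 3649110 = (-482)³ - 3649110 = -111980168 - 3649110 = -115629278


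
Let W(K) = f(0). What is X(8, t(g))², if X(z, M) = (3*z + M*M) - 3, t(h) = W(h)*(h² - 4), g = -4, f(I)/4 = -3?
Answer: 430853049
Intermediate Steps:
f(I) = -12 (f(I) = 4*(-3) = -12)
W(K) = -12
t(h) = 48 - 12*h² (t(h) = -12*(h² - 4) = -12*(-4 + h²) = 48 - 12*h²)
X(z, M) = -3 + M² + 3*z (X(z, M) = (3*z + M²) - 3 = (M² + 3*z) - 3 = -3 + M² + 3*z)
X(8, t(g))² = (-3 + (48 - 12*(-4)²)² + 3*8)² = (-3 + (48 - 12*16)² + 24)² = (-3 + (48 - 192)² + 24)² = (-3 + (-144)² + 24)² = (-3 + 20736 + 24)² = 20757² = 430853049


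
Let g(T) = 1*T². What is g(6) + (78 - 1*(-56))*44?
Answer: 5932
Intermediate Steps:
g(T) = T²
g(6) + (78 - 1*(-56))*44 = 6² + (78 - 1*(-56))*44 = 36 + (78 + 56)*44 = 36 + 134*44 = 36 + 5896 = 5932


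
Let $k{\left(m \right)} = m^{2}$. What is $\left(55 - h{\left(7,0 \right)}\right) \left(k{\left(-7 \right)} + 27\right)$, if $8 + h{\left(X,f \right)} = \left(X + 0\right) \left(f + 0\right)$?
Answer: $4788$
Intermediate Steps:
$h{\left(X,f \right)} = -8 + X f$ ($h{\left(X,f \right)} = -8 + \left(X + 0\right) \left(f + 0\right) = -8 + X f$)
$\left(55 - h{\left(7,0 \right)}\right) \left(k{\left(-7 \right)} + 27\right) = \left(55 - \left(-8 + 7 \cdot 0\right)\right) \left(\left(-7\right)^{2} + 27\right) = \left(55 - \left(-8 + 0\right)\right) \left(49 + 27\right) = \left(55 - -8\right) 76 = \left(55 + 8\right) 76 = 63 \cdot 76 = 4788$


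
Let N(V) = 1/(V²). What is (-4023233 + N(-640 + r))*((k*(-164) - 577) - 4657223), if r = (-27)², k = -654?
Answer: 145016866301154048/7921 ≈ 1.8308e+13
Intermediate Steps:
r = 729
N(V) = V⁻²
(-4023233 + N(-640 + r))*((k*(-164) - 577) - 4657223) = (-4023233 + (-640 + 729)⁻²)*((-654*(-164) - 577) - 4657223) = (-4023233 + 89⁻²)*((107256 - 577) - 4657223) = (-4023233 + 1/7921)*(106679 - 4657223) = -31868028592/7921*(-4550544) = 145016866301154048/7921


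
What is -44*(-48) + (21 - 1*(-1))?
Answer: 2134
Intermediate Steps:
-44*(-48) + (21 - 1*(-1)) = 2112 + (21 + 1) = 2112 + 22 = 2134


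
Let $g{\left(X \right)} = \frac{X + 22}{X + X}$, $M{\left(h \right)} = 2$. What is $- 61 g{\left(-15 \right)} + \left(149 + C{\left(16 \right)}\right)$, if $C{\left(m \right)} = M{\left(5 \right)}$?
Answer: $\frac{4957}{30} \approx 165.23$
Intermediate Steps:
$g{\left(X \right)} = \frac{22 + X}{2 X}$
$C{\left(m \right)} = 2$
$- 61 g{\left(-15 \right)} + \left(149 + C{\left(16 \right)}\right) = - 61 \frac{22 - 15}{2 \left(-15\right)} + \left(149 + 2\right) = - 61 \cdot \frac{1}{2} \left(- \frac{1}{15}\right) 7 + 151 = \left(-61\right) \left(- \frac{7}{30}\right) + 151 = \frac{427}{30} + 151 = \frac{4957}{30}$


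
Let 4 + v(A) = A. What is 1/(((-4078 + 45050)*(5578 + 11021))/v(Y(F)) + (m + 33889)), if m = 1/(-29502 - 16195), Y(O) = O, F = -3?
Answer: -319879/31067425557492 ≈ -1.0296e-8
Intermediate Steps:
v(A) = -4 + A
m = -1/45697 (m = 1/(-45697) = -1/45697 ≈ -2.1883e-5)
1/(((-4078 + 45050)*(5578 + 11021))/v(Y(F)) + (m + 33889)) = 1/(((-4078 + 45050)*(5578 + 11021))/(-4 - 3) + (-1/45697 + 33889)) = 1/((40972*16599)/(-7) + 1548625632/45697) = 1/(680094228*(-⅐) + 1548625632/45697) = 1/(-680094228/7 + 1548625632/45697) = 1/(-31067425557492/319879) = -319879/31067425557492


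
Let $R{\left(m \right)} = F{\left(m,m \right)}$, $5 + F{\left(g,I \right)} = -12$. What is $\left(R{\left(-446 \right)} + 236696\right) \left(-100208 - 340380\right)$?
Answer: $-104277927252$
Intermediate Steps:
$F{\left(g,I \right)} = -17$ ($F{\left(g,I \right)} = -5 - 12 = -17$)
$R{\left(m \right)} = -17$
$\left(R{\left(-446 \right)} + 236696\right) \left(-100208 - 340380\right) = \left(-17 + 236696\right) \left(-100208 - 340380\right) = 236679 \left(-440588\right) = -104277927252$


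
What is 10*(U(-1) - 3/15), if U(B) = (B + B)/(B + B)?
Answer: 8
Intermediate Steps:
U(B) = 1 (U(B) = (2*B)/((2*B)) = (2*B)*(1/(2*B)) = 1)
10*(U(-1) - 3/15) = 10*(1 - 3/15) = 10*(1 - 3*1/15) = 10*(1 - ⅕) = 10*(⅘) = 8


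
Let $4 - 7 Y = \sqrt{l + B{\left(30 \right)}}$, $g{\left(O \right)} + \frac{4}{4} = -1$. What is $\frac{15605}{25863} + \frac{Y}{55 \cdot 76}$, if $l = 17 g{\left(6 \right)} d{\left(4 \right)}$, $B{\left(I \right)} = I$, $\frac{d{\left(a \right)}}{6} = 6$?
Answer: $\frac{114176438}{189187845} - \frac{i \sqrt{1194}}{29260} \approx 0.60351 - 0.0011809 i$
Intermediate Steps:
$g{\left(O \right)} = -2$ ($g{\left(O \right)} = -1 - 1 = -2$)
$d{\left(a \right)} = 36$ ($d{\left(a \right)} = 6 \cdot 6 = 36$)
$l = -1224$ ($l = 17 \left(-2\right) 36 = \left(-34\right) 36 = -1224$)
$Y = \frac{4}{7} - \frac{i \sqrt{1194}}{7}$ ($Y = \frac{4}{7} - \frac{\sqrt{-1224 + 30}}{7} = \frac{4}{7} - \frac{\sqrt{-1194}}{7} = \frac{4}{7} - \frac{i \sqrt{1194}}{7} \approx 0.57143 - 4.9363 i$)
$\frac{15605}{25863} + \frac{Y}{55 \cdot 76} = \frac{15605}{25863} + \frac{\frac{4}{7} - \frac{i \sqrt{1194}}{7}}{55 \cdot 76} = 15605 \cdot \frac{1}{25863} + \frac{\frac{4}{7} - \frac{i \sqrt{1194}}{7}}{4180} = \frac{15605}{25863} + \left(\frac{4}{7} - \frac{i \sqrt{1194}}{7}\right) \frac{1}{4180} = \frac{15605}{25863} + \left(\frac{1}{7315} - \frac{i \sqrt{1194}}{29260}\right) = \frac{114176438}{189187845} - \frac{i \sqrt{1194}}{29260}$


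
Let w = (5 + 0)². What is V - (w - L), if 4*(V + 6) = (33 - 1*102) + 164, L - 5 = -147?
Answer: -597/4 ≈ -149.25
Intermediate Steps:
L = -142 (L = 5 - 147 = -142)
w = 25 (w = 5² = 25)
V = 71/4 (V = -6 + ((33 - 1*102) + 164)/4 = -6 + ((33 - 102) + 164)/4 = -6 + (-69 + 164)/4 = -6 + (¼)*95 = -6 + 95/4 = 71/4 ≈ 17.750)
V - (w - L) = 71/4 - (25 - 1*(-142)) = 71/4 - (25 + 142) = 71/4 - 1*167 = 71/4 - 167 = -597/4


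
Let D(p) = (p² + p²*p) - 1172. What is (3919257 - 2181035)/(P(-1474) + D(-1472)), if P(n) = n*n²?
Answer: -869111/3194932430 ≈ -0.00027203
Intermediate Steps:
P(n) = n³
D(p) = -1172 + p² + p³ (D(p) = (p² + p³) - 1172 = -1172 + p² + p³)
(3919257 - 2181035)/(P(-1474) + D(-1472)) = (3919257 - 2181035)/((-1474)³ + (-1172 + (-1472)² + (-1472)³)) = 1738222/(-3202524424 + (-1172 + 2166784 - 3189506048)) = 1738222/(-3202524424 - 3187340436) = 1738222/(-6389864860) = 1738222*(-1/6389864860) = -869111/3194932430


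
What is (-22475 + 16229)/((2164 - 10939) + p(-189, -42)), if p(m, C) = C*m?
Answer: 694/93 ≈ 7.4624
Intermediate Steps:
(-22475 + 16229)/((2164 - 10939) + p(-189, -42)) = (-22475 + 16229)/((2164 - 10939) - 42*(-189)) = -6246/(-8775 + 7938) = -6246/(-837) = -6246*(-1/837) = 694/93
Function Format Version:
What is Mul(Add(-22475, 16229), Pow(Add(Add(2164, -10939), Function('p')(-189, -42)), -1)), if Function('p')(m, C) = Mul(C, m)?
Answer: Rational(694, 93) ≈ 7.4624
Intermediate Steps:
Mul(Add(-22475, 16229), Pow(Add(Add(2164, -10939), Function('p')(-189, -42)), -1)) = Mul(Add(-22475, 16229), Pow(Add(Add(2164, -10939), Mul(-42, -189)), -1)) = Mul(-6246, Pow(Add(-8775, 7938), -1)) = Mul(-6246, Pow(-837, -1)) = Mul(-6246, Rational(-1, 837)) = Rational(694, 93)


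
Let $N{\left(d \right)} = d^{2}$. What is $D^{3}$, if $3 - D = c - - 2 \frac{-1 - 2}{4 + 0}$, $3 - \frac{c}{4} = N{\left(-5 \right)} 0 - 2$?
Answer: $- \frac{29791}{8} \approx -3723.9$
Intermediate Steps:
$c = 20$ ($c = 12 - 4 \left(\left(-5\right)^{2} \cdot 0 - 2\right) = 12 - 4 \left(25 \cdot 0 - 2\right) = 12 - 4 \left(0 - 2\right) = 12 - -8 = 12 + 8 = 20$)
$D = - \frac{31}{2}$ ($D = 3 - \left(20 - - 2 \frac{-1 - 2}{4 + 0}\right) = 3 - \left(20 - - 2 \left(- \frac{3}{4}\right)\right) = 3 - \left(20 - - 2 \left(\left(-3\right) \frac{1}{4}\right)\right) = 3 - \left(20 - \left(-2\right) \left(- \frac{3}{4}\right)\right) = 3 - \left(20 - \frac{3}{2}\right) = 3 - \frac{37}{2} = - \frac{31}{2} \approx -15.5$)
$D^{3} = \left(- \frac{31}{2}\right)^{3} = - \frac{29791}{8}$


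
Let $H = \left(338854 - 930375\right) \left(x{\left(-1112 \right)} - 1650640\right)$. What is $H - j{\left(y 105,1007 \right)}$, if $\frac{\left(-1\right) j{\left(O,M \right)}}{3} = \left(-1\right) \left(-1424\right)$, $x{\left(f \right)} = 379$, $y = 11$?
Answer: $976164041253$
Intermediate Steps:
$j{\left(O,M \right)} = -4272$ ($j{\left(O,M \right)} = - 3 \left(\left(-1\right) \left(-1424\right)\right) = \left(-3\right) 1424 = -4272$)
$H = 976164036981$ ($H = \left(338854 - 930375\right) \left(379 - 1650640\right) = \left(-591521\right) \left(-1650261\right) = 976164036981$)
$H - j{\left(y 105,1007 \right)} = 976164036981 - -4272 = 976164036981 + 4272 = 976164041253$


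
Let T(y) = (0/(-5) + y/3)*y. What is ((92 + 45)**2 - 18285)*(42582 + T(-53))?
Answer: 63188620/3 ≈ 2.1063e+7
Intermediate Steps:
T(y) = y**2/3 (T(y) = (0*(-1/5) + y*(1/3))*y = (0 + y/3)*y = (y/3)*y = y**2/3)
((92 + 45)**2 - 18285)*(42582 + T(-53)) = ((92 + 45)**2 - 18285)*(42582 + (1/3)*(-53)**2) = (137**2 - 18285)*(42582 + (1/3)*2809) = (18769 - 18285)*(42582 + 2809/3) = 484*(130555/3) = 63188620/3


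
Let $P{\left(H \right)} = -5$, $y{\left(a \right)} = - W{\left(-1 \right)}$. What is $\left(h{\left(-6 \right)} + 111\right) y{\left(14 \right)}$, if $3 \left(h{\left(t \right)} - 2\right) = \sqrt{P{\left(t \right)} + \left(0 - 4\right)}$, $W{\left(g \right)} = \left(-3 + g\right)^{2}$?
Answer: $-1808 - 16 i \approx -1808.0 - 16.0 i$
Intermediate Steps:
$y{\left(a \right)} = -16$ ($y{\left(a \right)} = - \left(-3 - 1\right)^{2} = - \left(-4\right)^{2} = \left(-1\right) 16 = -16$)
$h{\left(t \right)} = 2 + i$ ($h{\left(t \right)} = 2 + \frac{\sqrt{-5 + \left(0 - 4\right)}}{3} = 2 + \frac{\sqrt{-5 - 4}}{3} = 2 + \frac{\sqrt{-9}}{3} = 2 + \frac{3 i}{3} = 2 + i$)
$\left(h{\left(-6 \right)} + 111\right) y{\left(14 \right)} = \left(\left(2 + i\right) + 111\right) \left(-16\right) = \left(113 + i\right) \left(-16\right) = -1808 - 16 i$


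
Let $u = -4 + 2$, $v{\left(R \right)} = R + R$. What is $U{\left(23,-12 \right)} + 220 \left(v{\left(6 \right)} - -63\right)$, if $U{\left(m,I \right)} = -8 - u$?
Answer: $16494$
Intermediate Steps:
$v{\left(R \right)} = 2 R$
$u = -2$
$U{\left(m,I \right)} = -6$ ($U{\left(m,I \right)} = -8 - -2 = -8 + 2 = -6$)
$U{\left(23,-12 \right)} + 220 \left(v{\left(6 \right)} - -63\right) = -6 + 220 \left(2 \cdot 6 - -63\right) = -6 + 220 \left(12 + 63\right) = -6 + 220 \cdot 75 = -6 + 16500 = 16494$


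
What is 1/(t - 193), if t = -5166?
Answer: -1/5359 ≈ -0.00018660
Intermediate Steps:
1/(t - 193) = 1/(-5166 - 193) = 1/(-5359) = -1/5359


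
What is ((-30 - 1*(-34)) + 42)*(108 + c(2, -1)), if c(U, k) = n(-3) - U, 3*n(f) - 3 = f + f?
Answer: 4830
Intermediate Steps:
n(f) = 1 + 2*f/3 (n(f) = 1 + (f + f)/3 = 1 + (2*f)/3 = 1 + 2*f/3)
c(U, k) = -1 - U (c(U, k) = (1 + (2/3)*(-3)) - U = (1 - 2) - U = -1 - U)
((-30 - 1*(-34)) + 42)*(108 + c(2, -1)) = ((-30 - 1*(-34)) + 42)*(108 + (-1 - 1*2)) = ((-30 + 34) + 42)*(108 + (-1 - 2)) = (4 + 42)*(108 - 3) = 46*105 = 4830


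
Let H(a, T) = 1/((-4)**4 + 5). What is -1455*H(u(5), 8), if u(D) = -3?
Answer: -485/87 ≈ -5.5747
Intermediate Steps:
H(a, T) = 1/261 (H(a, T) = 1/(256 + 5) = 1/261)
-1455*H(u(5), 8) = -1455*1/261 = -485/87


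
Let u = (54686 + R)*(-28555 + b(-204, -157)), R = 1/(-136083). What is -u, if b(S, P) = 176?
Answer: 211191833677123/136083 ≈ 1.5519e+9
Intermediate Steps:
R = -1/136083 ≈ -7.3485e-6
u = -211191833677123/136083 (u = (54686 - 1/136083)*(-28555 + 176) = (7441834937/136083)*(-28379) = -211191833677123/136083 ≈ -1.5519e+9)
-u = -1*(-211191833677123/136083) = 211191833677123/136083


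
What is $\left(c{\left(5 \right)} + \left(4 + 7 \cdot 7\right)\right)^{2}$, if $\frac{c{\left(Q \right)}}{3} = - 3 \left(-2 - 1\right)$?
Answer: $6400$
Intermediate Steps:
$c{\left(Q \right)} = 27$ ($c{\left(Q \right)} = 3 \left(- 3 \left(-2 - 1\right)\right) = 3 \left(\left(-3\right) \left(-3\right)\right) = 3 \cdot 9 = 27$)
$\left(c{\left(5 \right)} + \left(4 + 7 \cdot 7\right)\right)^{2} = \left(27 + \left(4 + 7 \cdot 7\right)\right)^{2} = \left(27 + \left(4 + 49\right)\right)^{2} = \left(27 + 53\right)^{2} = 80^{2} = 6400$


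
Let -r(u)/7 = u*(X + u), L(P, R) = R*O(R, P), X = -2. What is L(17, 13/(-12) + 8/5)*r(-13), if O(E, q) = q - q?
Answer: 0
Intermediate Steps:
O(E, q) = 0
L(P, R) = 0 (L(P, R) = R*0 = 0)
r(u) = -7*u*(-2 + u)
L(17, 13/(-12) + 8/5)*r(-13) = 0*(7*(-13)*(2 - 1*(-13))) = 0*(7*(-13)*(2 + 13)) = 0*(7*(-13)*15) = 0*(-1365) = 0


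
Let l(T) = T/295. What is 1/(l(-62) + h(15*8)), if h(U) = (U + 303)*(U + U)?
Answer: 295/29948338 ≈ 9.8503e-6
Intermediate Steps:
l(T) = T/295 (l(T) = T*(1/295) = T/295)
h(U) = 2*U*(303 + U) (h(U) = (303 + U)*(2*U) = 2*U*(303 + U))
1/(l(-62) + h(15*8)) = 1/((1/295)*(-62) + 2*(15*8)*(303 + 15*8)) = 1/(-62/295 + 2*120*(303 + 120)) = 1/(-62/295 + 2*120*423) = 1/(-62/295 + 101520) = 1/(29948338/295) = 295/29948338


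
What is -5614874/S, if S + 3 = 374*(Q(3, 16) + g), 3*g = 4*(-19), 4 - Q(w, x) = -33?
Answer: -16844622/13081 ≈ -1287.7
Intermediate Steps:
Q(w, x) = 37 (Q(w, x) = 4 - 1*(-33) = 4 + 33 = 37)
g = -76/3 (g = (4*(-19))/3 = (1/3)*(-76) = -76/3 ≈ -25.333)
S = 13081/3 (S = -3 + 374*(37 - 76/3) = -3 + 374*(35/3) = -3 + 13090/3 = 13081/3 ≈ 4360.3)
-5614874/S = -5614874/13081/3 = -5614874*3/13081 = -16844622/13081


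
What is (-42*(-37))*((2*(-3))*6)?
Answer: -55944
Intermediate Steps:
(-42*(-37))*((2*(-3))*6) = 1554*(-6*6) = 1554*(-36) = -55944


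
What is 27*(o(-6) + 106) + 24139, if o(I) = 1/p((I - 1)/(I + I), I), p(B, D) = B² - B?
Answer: 941147/35 ≈ 26890.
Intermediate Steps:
o(I) = 2*I/((-1 + I)*(-1 + (-1 + I)/(2*I))) (o(I) = 1/(((I - 1)/(I + I))*(-1 + (I - 1)/(I + I))) = 1/(((-1 + I)/((2*I)))*(-1 + (-1 + I)/((2*I)))) = 1/(((-1 + I)*(1/(2*I)))*(-1 + (-1 + I)*(1/(2*I)))) = 1/(((-1 + I)/(2*I))*(-1 + (-1 + I)/(2*I))) = 1/((-1 + I)*(-1 + (-1 + I)/(2*I))/(2*I)) = 2*I/((-1 + I)*(-1 + (-1 + I)/(2*I))))
27*(o(-6) + 106) + 24139 = 27*(-4*(-6)²/(-1 + (-6)²) + 106) + 24139 = 27*(-4*36/(-1 + 36) + 106) + 24139 = 27*(-4*36/35 + 106) + 24139 = 27*(-4*36*1/35 + 106) + 24139 = 27*(-144/35 + 106) + 24139 = 27*(3566/35) + 24139 = 96282/35 + 24139 = 941147/35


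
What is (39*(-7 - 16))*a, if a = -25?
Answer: 22425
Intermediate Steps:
(39*(-7 - 16))*a = (39*(-7 - 16))*(-25) = (39*(-23))*(-25) = -897*(-25) = 22425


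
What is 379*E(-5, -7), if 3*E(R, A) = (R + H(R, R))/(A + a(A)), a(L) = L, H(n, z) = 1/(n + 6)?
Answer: 758/21 ≈ 36.095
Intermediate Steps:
H(n, z) = 1/(6 + n)
E(R, A) = (R + 1/(6 + R))/(6*A) (E(R, A) = ((R + 1/(6 + R))/(A + A))/3 = ((R + 1/(6 + R))/((2*A)))/3 = ((R + 1/(6 + R))*(1/(2*A)))/3 = ((R + 1/(6 + R))/(2*A))/3 = (R + 1/(6 + R))/(6*A))
379*E(-5, -7) = 379*((⅙)*(1 - 5*(6 - 5))/(-7*(6 - 5))) = 379*((⅙)*(-⅐)*(1 - 5*1)/1) = 379*((⅙)*(-⅐)*1*(1 - 5)) = 379*((⅙)*(-⅐)*1*(-4)) = 379*(2/21) = 758/21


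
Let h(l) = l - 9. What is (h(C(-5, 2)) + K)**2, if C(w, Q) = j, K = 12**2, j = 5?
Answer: 19600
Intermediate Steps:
K = 144
C(w, Q) = 5
h(l) = -9 + l
(h(C(-5, 2)) + K)**2 = ((-9 + 5) + 144)**2 = (-4 + 144)**2 = 140**2 = 19600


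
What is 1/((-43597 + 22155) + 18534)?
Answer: -1/2908 ≈ -0.00034388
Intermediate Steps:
1/((-43597 + 22155) + 18534) = 1/(-21442 + 18534) = 1/(-2908) = -1/2908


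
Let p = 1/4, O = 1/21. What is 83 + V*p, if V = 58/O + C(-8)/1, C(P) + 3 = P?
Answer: 1539/4 ≈ 384.75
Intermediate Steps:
C(P) = -3 + P
O = 1/21 ≈ 0.047619
V = 1207 (V = 58/(1/21) + (-3 - 8)/1 = 58*21 - 11*1 = 1218 - 11 = 1207)
p = ¼ ≈ 0.25000
83 + V*p = 83 + 1207*(¼) = 83 + 1207/4 = 1539/4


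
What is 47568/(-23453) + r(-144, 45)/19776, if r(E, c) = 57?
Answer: -313122649/154602176 ≈ -2.0253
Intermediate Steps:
47568/(-23453) + r(-144, 45)/19776 = 47568/(-23453) + 57/19776 = 47568*(-1/23453) + 57*(1/19776) = -47568/23453 + 19/6592 = -313122649/154602176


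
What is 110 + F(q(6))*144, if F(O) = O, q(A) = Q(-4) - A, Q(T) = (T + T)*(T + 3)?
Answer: 398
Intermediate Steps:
Q(T) = 2*T*(3 + T) (Q(T) = (2*T)*(3 + T) = 2*T*(3 + T))
q(A) = 8 - A (q(A) = 2*(-4)*(3 - 4) - A = 2*(-4)*(-1) - A = 8 - A)
110 + F(q(6))*144 = 110 + (8 - 1*6)*144 = 110 + (8 - 6)*144 = 110 + 2*144 = 110 + 288 = 398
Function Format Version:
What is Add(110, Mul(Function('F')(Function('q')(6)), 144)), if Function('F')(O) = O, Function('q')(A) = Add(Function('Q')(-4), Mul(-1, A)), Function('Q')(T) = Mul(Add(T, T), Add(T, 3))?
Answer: 398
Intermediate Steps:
Function('Q')(T) = Mul(2, T, Add(3, T)) (Function('Q')(T) = Mul(Mul(2, T), Add(3, T)) = Mul(2, T, Add(3, T)))
Function('q')(A) = Add(8, Mul(-1, A)) (Function('q')(A) = Add(Mul(2, -4, Add(3, -4)), Mul(-1, A)) = Add(Mul(2, -4, -1), Mul(-1, A)) = Add(8, Mul(-1, A)))
Add(110, Mul(Function('F')(Function('q')(6)), 144)) = Add(110, Mul(Add(8, Mul(-1, 6)), 144)) = Add(110, Mul(Add(8, -6), 144)) = Add(110, Mul(2, 144)) = Add(110, 288) = 398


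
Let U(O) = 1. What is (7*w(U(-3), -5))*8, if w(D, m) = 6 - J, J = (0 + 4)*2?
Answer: -112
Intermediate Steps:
J = 8 (J = 4*2 = 8)
w(D, m) = -2 (w(D, m) = 6 - 1*8 = 6 - 8 = -2)
(7*w(U(-3), -5))*8 = (7*(-2))*8 = -14*8 = -112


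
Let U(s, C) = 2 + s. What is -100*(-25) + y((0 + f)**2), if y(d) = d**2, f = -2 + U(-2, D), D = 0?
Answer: 2516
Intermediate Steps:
f = -2 (f = -2 + (2 - 2) = -2 + 0 = -2)
-100*(-25) + y((0 + f)**2) = -100*(-25) + ((0 - 2)**2)**2 = 2500 + ((-2)**2)**2 = 2500 + 4**2 = 2500 + 16 = 2516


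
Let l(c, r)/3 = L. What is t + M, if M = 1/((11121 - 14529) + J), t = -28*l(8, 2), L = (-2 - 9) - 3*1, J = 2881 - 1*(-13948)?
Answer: 15783097/13421 ≈ 1176.0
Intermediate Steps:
J = 16829 (J = 2881 + 13948 = 16829)
L = -14 (L = -11 - 3 = -14)
l(c, r) = -42 (l(c, r) = 3*(-14) = -42)
t = 1176 (t = -28*(-42) = 1176)
M = 1/13421 (M = 1/((11121 - 14529) + 16829) = 1/(-3408 + 16829) = 1/13421 ≈ 7.4510e-5)
t + M = 1176 + 1/13421 = 15783097/13421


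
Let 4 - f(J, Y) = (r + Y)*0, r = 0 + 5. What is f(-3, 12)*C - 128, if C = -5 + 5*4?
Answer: -68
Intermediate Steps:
r = 5
C = 15 (C = -5 + 20 = 15)
f(J, Y) = 4 (f(J, Y) = 4 - (5 + Y)*0 = 4 - 1*0 = 4 + 0 = 4)
f(-3, 12)*C - 128 = 4*15 - 128 = 60 - 128 = -68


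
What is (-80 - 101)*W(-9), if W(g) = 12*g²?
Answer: -175932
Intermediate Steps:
(-80 - 101)*W(-9) = (-80 - 101)*(12*(-9)²) = -2172*81 = -181*972 = -175932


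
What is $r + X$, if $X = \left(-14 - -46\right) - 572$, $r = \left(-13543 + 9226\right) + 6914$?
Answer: $2057$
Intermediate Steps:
$r = 2597$ ($r = -4317 + 6914 = 2597$)
$X = -540$ ($X = \left(-14 + 46\right) - 572 = 32 - 572 = -540$)
$r + X = 2597 - 540 = 2057$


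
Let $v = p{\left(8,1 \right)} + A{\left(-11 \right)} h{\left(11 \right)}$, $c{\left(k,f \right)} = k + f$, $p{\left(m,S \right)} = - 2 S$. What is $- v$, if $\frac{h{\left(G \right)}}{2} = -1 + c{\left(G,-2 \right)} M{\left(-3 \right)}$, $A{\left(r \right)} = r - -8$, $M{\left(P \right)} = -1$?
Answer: $-58$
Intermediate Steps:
$A{\left(r \right)} = 8 + r$ ($A{\left(r \right)} = r + 8 = 8 + r$)
$c{\left(k,f \right)} = f + k$
$h{\left(G \right)} = 2 - 2 G$ ($h{\left(G \right)} = 2 \left(-1 + \left(-2 + G\right) \left(-1\right)\right) = 2 \left(-1 - \left(-2 + G\right)\right) = 2 \left(1 - G\right) = 2 - 2 G$)
$v = 58$ ($v = \left(-2\right) 1 + \left(8 - 11\right) \left(2 - 22\right) = -2 - 3 \left(2 - 22\right) = -2 - -60 = -2 + 60 = 58$)
$- v = \left(-1\right) 58 = -58$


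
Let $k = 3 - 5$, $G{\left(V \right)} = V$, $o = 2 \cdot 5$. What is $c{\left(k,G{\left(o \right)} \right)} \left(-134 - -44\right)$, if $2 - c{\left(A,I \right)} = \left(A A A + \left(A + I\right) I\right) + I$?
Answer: $7200$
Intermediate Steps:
$o = 10$
$k = -2$
$c{\left(A,I \right)} = 2 - I - A^{3} - I \left(A + I\right)$ ($c{\left(A,I \right)} = 2 - \left(\left(A A A + \left(A + I\right) I\right) + I\right) = 2 - \left(\left(A^{2} A + I \left(A + I\right)\right) + I\right) = 2 - \left(\left(A^{3} + I \left(A + I\right)\right) + I\right) = 2 - \left(I + A^{3} + I \left(A + I\right)\right) = 2 - I - A^{3} - I \left(A + I\right)$)
$c{\left(k,G{\left(o \right)} \right)} \left(-134 - -44\right) = \left(2 - 10 - \left(-2\right)^{3} - 10^{2} - \left(-2\right) 10\right) \left(-134 - -44\right) = \left(2 - 10 - -8 - 100 + 20\right) \left(-134 + 44\right) = \left(2 - 10 + 8 - 100 + 20\right) \left(-90\right) = \left(-80\right) \left(-90\right) = 7200$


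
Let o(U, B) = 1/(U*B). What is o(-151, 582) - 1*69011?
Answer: -6064824703/87882 ≈ -69011.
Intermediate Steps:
o(U, B) = 1/(B*U)
o(-151, 582) - 1*69011 = 1/(582*(-151)) - 1*69011 = (1/582)*(-1/151) - 69011 = -1/87882 - 69011 = -6064824703/87882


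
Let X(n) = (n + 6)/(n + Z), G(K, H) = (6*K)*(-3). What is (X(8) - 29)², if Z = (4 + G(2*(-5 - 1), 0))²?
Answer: 492676244281/585833616 ≈ 840.98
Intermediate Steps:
G(K, H) = -18*K
Z = 48400 (Z = (4 - 36*(-5 - 1))² = (4 - 36*(-6))² = (4 - 18*(-12))² = (4 + 216)² = 220² = 48400)
X(n) = (6 + n)/(48400 + n) (X(n) = (n + 6)/(n + 48400) = (6 + n)/(48400 + n))
(X(8) - 29)² = ((6 + 8)/(48400 + 8) - 29)² = (14/48408 - 29)² = ((1/48408)*14 - 29)² = (7/24204 - 29)² = (-701909/24204)² = 492676244281/585833616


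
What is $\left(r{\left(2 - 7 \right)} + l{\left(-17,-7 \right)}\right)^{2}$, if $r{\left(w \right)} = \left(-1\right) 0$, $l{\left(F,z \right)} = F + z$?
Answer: $576$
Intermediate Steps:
$r{\left(w \right)} = 0$
$\left(r{\left(2 - 7 \right)} + l{\left(-17,-7 \right)}\right)^{2} = \left(0 - 24\right)^{2} = \left(-24\right)^{2} = 576$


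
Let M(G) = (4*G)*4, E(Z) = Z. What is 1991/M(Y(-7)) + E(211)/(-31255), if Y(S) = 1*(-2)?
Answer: -62235457/1000160 ≈ -62.226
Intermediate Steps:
Y(S) = -2
M(G) = 16*G
1991/M(Y(-7)) + E(211)/(-31255) = 1991/((16*(-2))) + 211/(-31255) = 1991/(-32) + 211*(-1/31255) = 1991*(-1/32) - 211/31255 = -1991/32 - 211/31255 = -62235457/1000160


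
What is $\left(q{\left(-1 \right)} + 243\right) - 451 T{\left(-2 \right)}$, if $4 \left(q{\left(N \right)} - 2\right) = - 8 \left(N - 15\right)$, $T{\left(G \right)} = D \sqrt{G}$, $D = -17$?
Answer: $277 + 7667 i \sqrt{2} \approx 277.0 + 10843.0 i$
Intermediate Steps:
$T{\left(G \right)} = - 17 \sqrt{G}$
$q{\left(N \right)} = 32 - 2 N$ ($q{\left(N \right)} = 2 + \frac{\left(-8\right) \left(N - 15\right)}{4} = 2 + \frac{\left(-8\right) \left(-15 + N\right)}{4} = 2 + \frac{120 - 8 N}{4} = 2 - \left(-30 + 2 N\right) = 32 - 2 N$)
$\left(q{\left(-1 \right)} + 243\right) - 451 T{\left(-2 \right)} = \left(\left(32 - -2\right) + 243\right) - 451 \left(- 17 \sqrt{-2}\right) = \left(\left(32 + 2\right) + 243\right) - 451 \left(- 17 i \sqrt{2}\right) = \left(34 + 243\right) - 451 \left(- 17 i \sqrt{2}\right) = 277 + 7667 i \sqrt{2}$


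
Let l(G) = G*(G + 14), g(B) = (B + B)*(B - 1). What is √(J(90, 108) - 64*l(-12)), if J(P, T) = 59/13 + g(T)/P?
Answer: √7593755/65 ≈ 42.395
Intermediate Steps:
g(B) = 2*B*(-1 + B) (g(B) = (2*B)*(-1 + B) = 2*B*(-1 + B))
l(G) = G*(14 + G)
J(P, T) = 59/13 + 2*T*(-1 + T)/P (J(P, T) = 59/13 + (2*T*(-1 + T))/P = 59*(1/13) + 2*T*(-1 + T)/P = 59/13 + 2*T*(-1 + T)/P)
√(J(90, 108) - 64*l(-12)) = √((1/13)*(59*90 + 26*108*(-1 + 108))/90 - (-768)*(14 - 12)) = √((1/13)*(1/90)*(5310 + 26*108*107) - (-768)*2) = √((1/13)*(1/90)*(5310 + 300456) - 64*(-24)) = √((1/13)*(1/90)*305766 + 1536) = √(16987/65 + 1536) = √(116827/65) = √7593755/65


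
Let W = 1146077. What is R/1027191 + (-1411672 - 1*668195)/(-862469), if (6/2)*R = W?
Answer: 7397717874904/2657761183737 ≈ 2.7834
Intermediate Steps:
R = 1146077/3 (R = (⅓)*1146077 = 1146077/3 ≈ 3.8203e+5)
R/1027191 + (-1411672 - 1*668195)/(-862469) = (1146077/3)/1027191 + (-1411672 - 1*668195)/(-862469) = (1146077/3)*(1/1027191) + (-1411672 - 668195)*(-1/862469) = 1146077/3081573 - 2079867*(-1/862469) = 1146077/3081573 + 2079867/862469 = 7397717874904/2657761183737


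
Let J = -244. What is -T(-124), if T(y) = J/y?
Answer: -61/31 ≈ -1.9677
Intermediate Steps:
T(y) = -244/y
-T(-124) = -(-244)/(-124) = -(-244)*(-1)/124 = -1*61/31 = -61/31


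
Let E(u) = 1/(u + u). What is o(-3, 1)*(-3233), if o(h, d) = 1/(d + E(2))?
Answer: -12932/5 ≈ -2586.4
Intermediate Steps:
E(u) = 1/(2*u)
o(h, d) = 1/(¼ + d) (o(h, d) = 1/(d + (½)/2) = 1/(d + (½)*(½)) = 1/(d + ¼) = 1/(¼ + d))
o(-3, 1)*(-3233) = (4/(1 + 4*1))*(-3233) = (4/(1 + 4))*(-3233) = (4/5)*(-3233) = (4*(⅕))*(-3233) = (⅘)*(-3233) = -12932/5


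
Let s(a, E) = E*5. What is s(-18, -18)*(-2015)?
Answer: 181350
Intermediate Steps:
s(a, E) = 5*E
s(-18, -18)*(-2015) = (5*(-18))*(-2015) = -90*(-2015) = 181350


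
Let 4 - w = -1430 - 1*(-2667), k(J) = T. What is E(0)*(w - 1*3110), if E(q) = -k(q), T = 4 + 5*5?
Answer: 125947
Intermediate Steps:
T = 29 (T = 4 + 25 = 29)
k(J) = 29
w = -1233 (w = 4 - (-1430 - 1*(-2667)) = 4 - (-1430 + 2667) = 4 - 1*1237 = 4 - 1237 = -1233)
E(q) = -29 (E(q) = -1*29 = -29)
E(0)*(w - 1*3110) = -29*(-1233 - 1*3110) = -29*(-1233 - 3110) = -29*(-4343) = 125947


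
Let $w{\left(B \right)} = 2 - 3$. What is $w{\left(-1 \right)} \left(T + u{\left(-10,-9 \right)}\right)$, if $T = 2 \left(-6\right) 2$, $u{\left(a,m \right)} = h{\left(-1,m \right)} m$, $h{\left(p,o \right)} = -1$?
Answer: $15$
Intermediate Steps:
$w{\left(B \right)} = -1$ ($w{\left(B \right)} = 2 - 3 = -1$)
$u{\left(a,m \right)} = - m$
$T = -24$ ($T = \left(-12\right) 2 = -24$)
$w{\left(-1 \right)} \left(T + u{\left(-10,-9 \right)}\right) = - (-24 - -9) = - (-24 + 9) = \left(-1\right) \left(-15\right) = 15$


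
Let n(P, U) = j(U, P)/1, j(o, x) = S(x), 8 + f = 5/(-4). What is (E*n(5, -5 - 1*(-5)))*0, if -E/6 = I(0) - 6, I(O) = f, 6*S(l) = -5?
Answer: 0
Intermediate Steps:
S(l) = -⅚ (S(l) = (⅙)*(-5) = -⅚)
f = -37/4 (f = -8 + 5/(-4) = -8 + 5*(-¼) = -8 - 5/4 = -37/4 ≈ -9.2500)
I(O) = -37/4
j(o, x) = -⅚
n(P, U) = -⅚ (n(P, U) = -⅚/1 = -⅚*1 = -⅚)
E = 183/2 (E = -6*(-37/4 - 6) = -6*(-61/4) = 183/2 ≈ 91.500)
(E*n(5, -5 - 1*(-5)))*0 = ((183/2)*(-⅚))*0 = -305/4*0 = 0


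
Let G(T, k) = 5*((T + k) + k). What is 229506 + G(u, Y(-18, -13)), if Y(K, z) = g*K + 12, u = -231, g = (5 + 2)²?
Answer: 219651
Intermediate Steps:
g = 49 (g = 7² = 49)
Y(K, z) = 12 + 49*K (Y(K, z) = 49*K + 12 = 12 + 49*K)
G(T, k) = 5*T + 10*k (G(T, k) = 5*(T + 2*k) = 5*T + 10*k)
229506 + G(u, Y(-18, -13)) = 229506 + (5*(-231) + 10*(12 + 49*(-18))) = 229506 + (-1155 + 10*(12 - 882)) = 229506 + (-1155 + 10*(-870)) = 229506 + (-1155 - 8700) = 229506 - 9855 = 219651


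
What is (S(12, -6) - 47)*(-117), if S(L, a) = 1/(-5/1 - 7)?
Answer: 22035/4 ≈ 5508.8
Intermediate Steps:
S(L, a) = -1/12 (S(L, a) = 1/(-5*1 - 7) = 1/(-5 - 7) = 1/(-12) = -1/12)
(S(12, -6) - 47)*(-117) = (-1/12 - 47)*(-117) = -565/12*(-117) = 22035/4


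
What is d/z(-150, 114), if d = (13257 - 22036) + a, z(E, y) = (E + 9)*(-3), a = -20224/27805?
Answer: -244120319/11761515 ≈ -20.756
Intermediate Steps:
a = -20224/27805 (a = -20224*1/27805 = -20224/27805 ≈ -0.72735)
z(E, y) = -27 - 3*E (z(E, y) = (9 + E)*(-3) = -27 - 3*E)
d = -244120319/27805 (d = (13257 - 22036) - 20224/27805 = -8779 - 20224/27805 = -244120319/27805 ≈ -8779.7)
d/z(-150, 114) = -244120319/(27805*(-27 - 3*(-150))) = -244120319/(27805*(-27 + 450)) = -244120319/27805/423 = -244120319/27805*1/423 = -244120319/11761515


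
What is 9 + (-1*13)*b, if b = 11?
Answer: -134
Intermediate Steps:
9 + (-1*13)*b = 9 - 1*13*11 = 9 - 13*11 = 9 - 143 = -134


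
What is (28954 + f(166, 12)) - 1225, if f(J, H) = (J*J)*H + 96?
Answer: 358497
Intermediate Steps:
f(J, H) = 96 + H*J**2 (f(J, H) = J**2*H + 96 = H*J**2 + 96 = 96 + H*J**2)
(28954 + f(166, 12)) - 1225 = (28954 + (96 + 12*166**2)) - 1225 = (28954 + (96 + 12*27556)) - 1225 = (28954 + (96 + 330672)) - 1225 = (28954 + 330768) - 1225 = 359722 - 1225 = 358497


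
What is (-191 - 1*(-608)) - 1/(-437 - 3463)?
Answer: 1626301/3900 ≈ 417.00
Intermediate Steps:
(-191 - 1*(-608)) - 1/(-437 - 3463) = (-191 + 608) - 1/(-3900) = 417 - 1*(-1/3900) = 417 + 1/3900 = 1626301/3900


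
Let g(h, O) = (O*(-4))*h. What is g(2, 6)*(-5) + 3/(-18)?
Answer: 1439/6 ≈ 239.83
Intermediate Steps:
g(h, O) = -4*O*h (g(h, O) = (-4*O)*h = -4*O*h)
g(2, 6)*(-5) + 3/(-18) = -4*6*2*(-5) + 3/(-18) = -48*(-5) + 3*(-1/18) = 240 - 1/6 = 1439/6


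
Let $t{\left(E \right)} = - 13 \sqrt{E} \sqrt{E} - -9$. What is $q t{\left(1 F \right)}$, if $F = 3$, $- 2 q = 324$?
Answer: $4860$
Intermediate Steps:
$q = -162$ ($q = \left(- \frac{1}{2}\right) 324 = -162$)
$t{\left(E \right)} = 9 - 13 E$ ($t{\left(E \right)} = - 13 E + 9 = 9 - 13 E$)
$q t{\left(1 F \right)} = - 162 \left(9 - 13 \cdot 1 \cdot 3\right) = - 162 \left(9 - 39\right) = \left(-162\right) \left(-30\right) = 4860$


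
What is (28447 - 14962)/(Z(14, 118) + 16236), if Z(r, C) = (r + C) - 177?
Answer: 4495/5397 ≈ 0.83287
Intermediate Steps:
Z(r, C) = -177 + C + r (Z(r, C) = (C + r) - 177 = -177 + C + r)
(28447 - 14962)/(Z(14, 118) + 16236) = (28447 - 14962)/((-177 + 118 + 14) + 16236) = 13485/(-45 + 16236) = 13485/16191 = 13485*(1/16191) = 4495/5397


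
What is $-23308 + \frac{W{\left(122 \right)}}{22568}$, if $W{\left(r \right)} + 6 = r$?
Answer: $- \frac{131503707}{5642} \approx -23308.0$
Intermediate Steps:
$W{\left(r \right)} = -6 + r$
$-23308 + \frac{W{\left(122 \right)}}{22568} = -23308 + \frac{-6 + 122}{22568} = -23308 + 116 \cdot \frac{1}{22568} = -23308 + \frac{29}{5642} = - \frac{131503707}{5642}$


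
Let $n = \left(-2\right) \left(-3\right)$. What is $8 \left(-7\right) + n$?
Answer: $-50$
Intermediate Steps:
$n = 6$
$8 \left(-7\right) + n = 8 \left(-7\right) + 6 = -56 + 6 = -50$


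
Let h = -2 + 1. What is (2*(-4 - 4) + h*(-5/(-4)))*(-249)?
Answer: 17181/4 ≈ 4295.3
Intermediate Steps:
h = -1
(2*(-4 - 4) + h*(-5/(-4)))*(-249) = (2*(-4 - 4) - (-5)/(-4))*(-249) = (2*(-8) - (-5)*(-1)/4)*(-249) = (-16 - 1*5/4)*(-249) = (-16 - 5/4)*(-249) = -69/4*(-249) = 17181/4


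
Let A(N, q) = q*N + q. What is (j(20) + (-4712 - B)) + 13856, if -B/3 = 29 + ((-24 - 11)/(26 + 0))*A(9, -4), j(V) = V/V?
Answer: 122116/13 ≈ 9393.5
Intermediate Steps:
A(N, q) = q + N*q (A(N, q) = N*q + q = q + N*q)
j(V) = 1
B = -3231/13 (B = -3*(29 + ((-24 - 11)/(26 + 0))*(-4*(1 + 9))) = -3*(29 + (-35/26)*(-4*10)) = -3*(29 - 35*1/26*(-40)) = -3*(29 - 35/26*(-40)) = -3*(29 + 700/13) = -3*1077/13 = -3231/13 ≈ -248.54)
(j(20) + (-4712 - B)) + 13856 = (1 + (-4712 - 1*(-3231/13))) + 13856 = (1 + (-4712 + 3231/13)) + 13856 = (1 - 58025/13) + 13856 = -58012/13 + 13856 = 122116/13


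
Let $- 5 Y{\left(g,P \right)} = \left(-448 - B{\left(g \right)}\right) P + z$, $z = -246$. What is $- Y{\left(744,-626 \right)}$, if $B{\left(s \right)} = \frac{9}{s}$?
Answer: $\frac{34745987}{620} \approx 56042.0$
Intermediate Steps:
$Y{\left(g,P \right)} = \frac{246}{5} - \frac{P \left(-448 - \frac{9}{g}\right)}{5}$ ($Y{\left(g,P \right)} = - \frac{\left(-448 - \frac{9}{g}\right) P - 246}{5} = - \frac{P \left(-448 - \frac{9}{g}\right) - 246}{5} = - \frac{-246 + P \left(-448 - \frac{9}{g}\right)}{5} = \frac{246}{5} - \frac{P \left(-448 - \frac{9}{g}\right)}{5}$)
$- Y{\left(744,-626 \right)} = - \frac{9 \left(-626\right) + 2 \cdot 744 \left(123 + 224 \left(-626\right)\right)}{5 \cdot 744} = - \frac{-5634 + 2 \cdot 744 \left(123 - 140224\right)}{5 \cdot 744} = - \frac{-5634 + 2 \cdot 744 \left(-140101\right)}{5 \cdot 744} = - \frac{-5634 - 208470288}{5 \cdot 744} = - \frac{-208475922}{5 \cdot 744} = \left(-1\right) \left(- \frac{34745987}{620}\right) = \frac{34745987}{620}$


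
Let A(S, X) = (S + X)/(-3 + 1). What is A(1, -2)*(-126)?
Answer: -63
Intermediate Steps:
A(S, X) = -S/2 - X/2 (A(S, X) = (S + X)/(-2) = (S + X)*(-½) = -S/2 - X/2)
A(1, -2)*(-126) = (-½*1 - ½*(-2))*(-126) = (-½ + 1)*(-126) = (½)*(-126) = -63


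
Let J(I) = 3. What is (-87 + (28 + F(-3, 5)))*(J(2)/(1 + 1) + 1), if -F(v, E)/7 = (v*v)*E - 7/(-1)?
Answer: -2115/2 ≈ -1057.5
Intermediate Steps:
F(v, E) = -49 - 7*E*v² (F(v, E) = -7*((v*v)*E - 7/(-1)) = -7*(v²*E - 7*(-1)) = -7*(E*v² + 7) = -7*(7 + E*v²) = -49 - 7*E*v²)
(-87 + (28 + F(-3, 5)))*(J(2)/(1 + 1) + 1) = (-87 + (28 + (-49 - 7*5*(-3)²)))*(3/(1 + 1) + 1) = (-87 + (28 + (-49 - 7*5*9)))*(3/2 + 1) = (-87 + (28 + (-49 - 315)))*(3*(½) + 1) = (-87 + (28 - 364))*(3/2 + 1) = (-87 - 336)*(5/2) = -423*5/2 = -2115/2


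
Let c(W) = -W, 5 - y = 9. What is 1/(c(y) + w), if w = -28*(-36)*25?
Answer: 1/25204 ≈ 3.9676e-5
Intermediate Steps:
y = -4 (y = 5 - 1*9 = 5 - 9 = -4)
w = 25200 (w = 1008*25 = 25200)
1/(c(y) + w) = 1/(-1*(-4) + 25200) = 1/(4 + 25200) = 1/25204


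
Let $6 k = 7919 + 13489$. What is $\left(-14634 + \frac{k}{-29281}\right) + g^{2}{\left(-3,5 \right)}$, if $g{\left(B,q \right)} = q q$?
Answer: $- \frac{410201097}{29281} \approx -14009.0$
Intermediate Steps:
$k = 3568$ ($k = \frac{7919 + 13489}{6} = \frac{1}{6} \cdot 21408 = 3568$)
$g{\left(B,q \right)} = q^{2}$
$\left(-14634 + \frac{k}{-29281}\right) + g^{2}{\left(-3,5 \right)} = \left(-14634 + \frac{3568}{-29281}\right) + \left(5^{2}\right)^{2} = \left(-14634 + 3568 \left(- \frac{1}{29281}\right)\right) + 25^{2} = \left(-14634 - \frac{3568}{29281}\right) + 625 = - \frac{428501722}{29281} + 625 = - \frac{410201097}{29281}$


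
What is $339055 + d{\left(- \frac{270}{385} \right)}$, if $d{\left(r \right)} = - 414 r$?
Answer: $\frac{26129591}{77} \approx 3.3935 \cdot 10^{5}$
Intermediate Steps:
$339055 + d{\left(- \frac{270}{385} \right)} = 339055 - 414 \left(- \frac{270}{385}\right) = 339055 - 414 \left(\left(-270\right) \frac{1}{385}\right) = 339055 - - \frac{22356}{77} = 339055 + \frac{22356}{77} = \frac{26129591}{77}$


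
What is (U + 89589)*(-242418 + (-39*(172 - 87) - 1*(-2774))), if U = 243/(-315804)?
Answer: -2291311044307389/105268 ≈ -2.1766e+10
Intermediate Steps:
U = -81/105268 (U = 243*(-1/315804) = -81/105268 ≈ -0.00076946)
(U + 89589)*(-242418 + (-39*(172 - 87) - 1*(-2774))) = (-81/105268 + 89589)*(-242418 + (-39*(172 - 87) - 1*(-2774))) = 9430854771*(-242418 + (-39*85 + 2774))/105268 = 9430854771*(-242418 + (-3315 + 2774))/105268 = 9430854771*(-242418 - 541)/105268 = (9430854771/105268)*(-242959) = -2291311044307389/105268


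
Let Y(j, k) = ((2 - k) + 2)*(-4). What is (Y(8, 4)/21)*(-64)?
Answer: 0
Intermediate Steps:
Y(j, k) = -16 + 4*k (Y(j, k) = (4 - k)*(-4) = -16 + 4*k)
(Y(8, 4)/21)*(-64) = ((-16 + 4*4)/21)*(-64) = ((-16 + 16)*(1/21))*(-64) = (0*(1/21))*(-64) = 0*(-64) = 0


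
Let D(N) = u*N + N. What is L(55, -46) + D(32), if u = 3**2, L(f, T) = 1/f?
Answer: 17601/55 ≈ 320.02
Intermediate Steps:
u = 9
D(N) = 10*N (D(N) = 9*N + N = 10*N)
L(55, -46) + D(32) = 1/55 + 10*32 = 1/55 + 320 = 17601/55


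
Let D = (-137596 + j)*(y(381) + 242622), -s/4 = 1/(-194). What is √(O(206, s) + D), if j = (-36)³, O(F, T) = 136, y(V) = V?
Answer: 2*I*√11193447155 ≈ 2.116e+5*I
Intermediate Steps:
s = 2/97 (s = -4/(-194) = -4*(-1/194) = 2/97 ≈ 0.020619)
j = -46656
D = -44773788756 (D = (-137596 - 46656)*(381 + 242622) = -184252*243003 = -44773788756)
√(O(206, s) + D) = √(136 - 44773788756) = √(-44773788620) = 2*I*√11193447155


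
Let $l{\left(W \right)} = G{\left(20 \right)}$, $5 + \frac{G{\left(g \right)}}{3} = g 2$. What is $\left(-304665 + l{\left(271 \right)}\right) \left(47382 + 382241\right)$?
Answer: $-130845980880$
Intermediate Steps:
$G{\left(g \right)} = -15 + 6 g$ ($G{\left(g \right)} = -15 + 3 g 2 = -15 + 3 \cdot 2 g = -15 + 6 g$)
$l{\left(W \right)} = 105$ ($l{\left(W \right)} = -15 + 6 \cdot 20 = -15 + 120 = 105$)
$\left(-304665 + l{\left(271 \right)}\right) \left(47382 + 382241\right) = \left(-304665 + 105\right) \left(47382 + 382241\right) = \left(-304560\right) 429623 = -130845980880$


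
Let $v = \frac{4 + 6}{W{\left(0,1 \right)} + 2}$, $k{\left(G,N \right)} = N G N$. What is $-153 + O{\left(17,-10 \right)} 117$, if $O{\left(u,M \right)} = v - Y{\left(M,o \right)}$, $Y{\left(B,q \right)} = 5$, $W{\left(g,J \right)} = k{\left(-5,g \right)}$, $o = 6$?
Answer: $-153$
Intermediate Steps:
$k{\left(G,N \right)} = G N^{2}$ ($k{\left(G,N \right)} = G N N = G N^{2}$)
$W{\left(g,J \right)} = - 5 g^{2}$
$v = 5$ ($v = \frac{4 + 6}{- 5 \cdot 0^{2} + 2} = \frac{10}{\left(-5\right) 0 + 2} = \frac{10}{0 + 2} = \frac{10}{2} = 10 \cdot \frac{1}{2} = 5$)
$O{\left(u,M \right)} = 0$ ($O{\left(u,M \right)} = 5 - 5 = 0$)
$-153 + O{\left(17,-10 \right)} 117 = -153 + 0 \cdot 117 = -153 + 0 = -153$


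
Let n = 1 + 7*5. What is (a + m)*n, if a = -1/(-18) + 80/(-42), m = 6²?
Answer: 8606/7 ≈ 1229.4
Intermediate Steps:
m = 36
a = -233/126 (a = -1*(-1/18) + 80*(-1/42) = 1/18 - 40/21 = -233/126 ≈ -1.8492)
n = 36 (n = 1 + 35 = 36)
(a + m)*n = (-233/126 + 36)*36 = (4303/126)*36 = 8606/7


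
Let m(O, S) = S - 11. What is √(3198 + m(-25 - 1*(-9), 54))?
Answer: √3241 ≈ 56.930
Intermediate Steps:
m(O, S) = -11 + S
√(3198 + m(-25 - 1*(-9), 54)) = √(3198 + (-11 + 54)) = √(3198 + 43) = √3241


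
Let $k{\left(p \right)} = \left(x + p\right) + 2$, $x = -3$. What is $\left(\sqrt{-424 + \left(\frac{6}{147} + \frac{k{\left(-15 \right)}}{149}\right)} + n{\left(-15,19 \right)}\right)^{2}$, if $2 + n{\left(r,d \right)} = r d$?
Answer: $\frac{\left(299341 - i \sqrt{461320390}\right)^{2}}{1087849} \approx 81945.0 - 11820.0 i$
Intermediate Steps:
$k{\left(p \right)} = -1 + p$ ($k{\left(p \right)} = \left(-3 + p\right) + 2 = -1 + p$)
$n{\left(r,d \right)} = -2 + d r$ ($n{\left(r,d \right)} = -2 + r d = -2 + d r$)
$\left(\sqrt{-424 + \left(\frac{6}{147} + \frac{k{\left(-15 \right)}}{149}\right)} + n{\left(-15,19 \right)}\right)^{2} = \left(\sqrt{-424 + \left(\frac{6}{147} + \frac{-1 - 15}{149}\right)} + \left(-2 + 19 \left(-15\right)\right)\right)^{2} = \left(\sqrt{-424 + \left(6 \cdot \frac{1}{147} - \frac{16}{149}\right)} - 287\right)^{2} = \left(\sqrt{-424 + \left(\frac{2}{49} - \frac{16}{149}\right)} - 287\right)^{2} = \left(\sqrt{-424 - \frac{486}{7301}} - 287\right)^{2} = \left(\sqrt{- \frac{3096110}{7301}} - 287\right)^{2} = \left(\frac{i \sqrt{461320390}}{1043} - 287\right)^{2} = \left(-287 + \frac{i \sqrt{461320390}}{1043}\right)^{2}$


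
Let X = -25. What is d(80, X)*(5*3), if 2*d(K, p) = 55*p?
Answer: -20625/2 ≈ -10313.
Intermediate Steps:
d(K, p) = 55*p/2 (d(K, p) = (55*p)/2 = 55*p/2)
d(80, X)*(5*3) = ((55/2)*(-25))*(5*3) = -1375/2*15 = -20625/2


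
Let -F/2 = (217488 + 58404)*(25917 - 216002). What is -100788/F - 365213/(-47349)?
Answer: 3192139617909859/413853388566030 ≈ 7.7132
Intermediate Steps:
F = 104885861640 (F = -2*(217488 + 58404)*(25917 - 216002) = -551784*(-190085) = -2*(-52442930820) = 104885861640)
-100788/F - 365213/(-47349) = -100788/104885861640 - 365213/(-47349) = -100788*1/104885861640 - 365213*(-1/47349) = -8399/8740488470 + 365213/47349 = 3192139617909859/413853388566030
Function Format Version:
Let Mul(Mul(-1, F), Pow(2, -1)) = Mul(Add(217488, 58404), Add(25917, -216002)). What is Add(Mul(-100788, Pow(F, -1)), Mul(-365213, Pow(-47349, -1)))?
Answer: Rational(3192139617909859, 413853388566030) ≈ 7.7132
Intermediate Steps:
F = 104885861640 (F = Mul(-2, Mul(Add(217488, 58404), Add(25917, -216002))) = Mul(-2, Mul(275892, -190085)) = Mul(-2, -52442930820) = 104885861640)
Add(Mul(-100788, Pow(F, -1)), Mul(-365213, Pow(-47349, -1))) = Add(Mul(-100788, Pow(104885861640, -1)), Mul(-365213, Pow(-47349, -1))) = Add(Mul(-100788, Rational(1, 104885861640)), Mul(-365213, Rational(-1, 47349))) = Add(Rational(-8399, 8740488470), Rational(365213, 47349)) = Rational(3192139617909859, 413853388566030)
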